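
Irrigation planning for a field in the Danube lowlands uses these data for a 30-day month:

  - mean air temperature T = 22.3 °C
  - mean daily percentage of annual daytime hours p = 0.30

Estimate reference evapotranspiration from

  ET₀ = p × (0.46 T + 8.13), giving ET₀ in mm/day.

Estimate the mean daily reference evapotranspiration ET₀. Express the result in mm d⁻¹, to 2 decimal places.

ET₀ = 0.30 × (0.46 × 22.3 + 8.13) = 0.30 × 18.388 = 5.5164 mm/d

5.52 mm d⁻¹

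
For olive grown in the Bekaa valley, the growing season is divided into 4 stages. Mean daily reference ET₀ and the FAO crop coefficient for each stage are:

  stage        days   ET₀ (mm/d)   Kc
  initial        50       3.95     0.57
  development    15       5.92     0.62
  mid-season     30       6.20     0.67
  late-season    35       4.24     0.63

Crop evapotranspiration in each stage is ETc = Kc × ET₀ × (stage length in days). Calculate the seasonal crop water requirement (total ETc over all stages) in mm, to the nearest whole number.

386 mm

initial: 0.57 × 3.95 × 50 = 112.58 mm
development: 0.62 × 5.92 × 15 = 55.06 mm
mid-season: 0.67 × 6.20 × 30 = 124.62 mm
late-season: 0.63 × 4.24 × 35 = 93.49 mm
Seasonal total = 385.75 mm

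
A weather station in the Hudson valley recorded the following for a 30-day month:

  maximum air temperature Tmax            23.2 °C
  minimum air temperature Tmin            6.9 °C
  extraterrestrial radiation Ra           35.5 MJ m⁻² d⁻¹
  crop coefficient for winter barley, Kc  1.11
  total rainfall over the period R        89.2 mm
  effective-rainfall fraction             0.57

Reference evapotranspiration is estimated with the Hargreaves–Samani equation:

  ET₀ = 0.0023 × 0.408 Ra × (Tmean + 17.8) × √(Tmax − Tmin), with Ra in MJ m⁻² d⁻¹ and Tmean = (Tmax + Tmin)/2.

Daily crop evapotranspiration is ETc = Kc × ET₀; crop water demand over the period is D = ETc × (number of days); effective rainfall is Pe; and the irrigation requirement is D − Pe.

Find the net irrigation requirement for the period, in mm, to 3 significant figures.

Tmean = (23.2 + 6.9)/2 = 15.05 °C
0.408 Ra = 0.408 × 35.5 = 14.4840 mm/d equivalent
ET₀ = 0.0023 × 14.4840 × (15.05 + 17.8) × √16.3 = 0.0023 × 14.4840 × 32.85 × 4.0373 = 4.4182 mm/d
ETc = Kc × ET₀ = 1.11 × 4.4182 = 4.9042 mm/d
Crop demand D = ETc × 30 d = 4.9042 × 30 = 147.126 mm
Pe = 0.57 × 89.2 = 50.844 mm
D − Pe = 147.126 − 50.844 = 96.282 mm

96.3 mm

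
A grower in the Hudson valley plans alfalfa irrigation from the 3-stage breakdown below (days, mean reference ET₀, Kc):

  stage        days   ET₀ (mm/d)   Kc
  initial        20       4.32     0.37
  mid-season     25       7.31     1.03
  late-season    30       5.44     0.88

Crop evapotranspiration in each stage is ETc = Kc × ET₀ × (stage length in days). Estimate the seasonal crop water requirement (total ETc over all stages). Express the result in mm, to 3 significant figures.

364 mm

initial: 0.37 × 4.32 × 20 = 31.97 mm
mid-season: 1.03 × 7.31 × 25 = 188.23 mm
late-season: 0.88 × 5.44 × 30 = 143.62 mm
Seasonal total = 363.82 mm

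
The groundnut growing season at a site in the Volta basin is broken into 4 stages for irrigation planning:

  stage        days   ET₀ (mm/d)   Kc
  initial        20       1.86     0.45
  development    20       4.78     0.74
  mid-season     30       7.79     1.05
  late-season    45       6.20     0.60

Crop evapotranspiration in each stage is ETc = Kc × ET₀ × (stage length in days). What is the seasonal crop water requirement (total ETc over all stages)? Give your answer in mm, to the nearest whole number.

initial: 0.45 × 1.86 × 20 = 16.74 mm
development: 0.74 × 4.78 × 20 = 70.74 mm
mid-season: 1.05 × 7.79 × 30 = 245.39 mm
late-season: 0.60 × 6.20 × 45 = 167.40 mm
Seasonal total = 500.27 mm

500 mm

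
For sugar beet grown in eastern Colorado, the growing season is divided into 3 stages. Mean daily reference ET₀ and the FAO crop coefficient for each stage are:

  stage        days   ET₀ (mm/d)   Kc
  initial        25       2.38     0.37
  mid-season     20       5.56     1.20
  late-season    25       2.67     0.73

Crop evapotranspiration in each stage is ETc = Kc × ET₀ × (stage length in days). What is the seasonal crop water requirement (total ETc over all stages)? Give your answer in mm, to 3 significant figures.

204 mm

initial: 0.37 × 2.38 × 25 = 22.02 mm
mid-season: 1.20 × 5.56 × 20 = 133.44 mm
late-season: 0.73 × 2.67 × 25 = 48.73 mm
Seasonal total = 204.19 mm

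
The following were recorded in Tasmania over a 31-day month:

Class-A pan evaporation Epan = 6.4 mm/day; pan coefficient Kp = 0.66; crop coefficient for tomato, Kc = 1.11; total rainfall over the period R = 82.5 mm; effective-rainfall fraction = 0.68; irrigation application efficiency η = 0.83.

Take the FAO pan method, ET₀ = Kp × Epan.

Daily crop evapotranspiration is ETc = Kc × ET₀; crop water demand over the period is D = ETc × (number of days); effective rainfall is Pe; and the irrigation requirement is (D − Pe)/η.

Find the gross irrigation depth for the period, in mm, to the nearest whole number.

108 mm

ET₀ = 0.66 × 6.4 = 4.2240 mm/d
ETc = Kc × ET₀ = 1.11 × 4.2240 = 4.6886 mm/d
Crop demand D = ETc × 31 d = 4.6886 × 31 = 145.347 mm
Pe = 0.68 × 82.5 = 56.100 mm
D − Pe = 145.347 − 56.100 = 89.247 mm
Gross irrigation = 89.247 / 0.83 = 107.527 mm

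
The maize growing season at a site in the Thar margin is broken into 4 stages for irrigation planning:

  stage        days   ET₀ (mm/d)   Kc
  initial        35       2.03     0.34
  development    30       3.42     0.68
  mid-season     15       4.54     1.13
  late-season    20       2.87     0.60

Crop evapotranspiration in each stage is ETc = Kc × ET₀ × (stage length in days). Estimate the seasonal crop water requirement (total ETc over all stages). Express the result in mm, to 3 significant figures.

205 mm

initial: 0.34 × 2.03 × 35 = 24.16 mm
development: 0.68 × 3.42 × 30 = 69.77 mm
mid-season: 1.13 × 4.54 × 15 = 76.95 mm
late-season: 0.60 × 2.87 × 20 = 34.44 mm
Seasonal total = 205.32 mm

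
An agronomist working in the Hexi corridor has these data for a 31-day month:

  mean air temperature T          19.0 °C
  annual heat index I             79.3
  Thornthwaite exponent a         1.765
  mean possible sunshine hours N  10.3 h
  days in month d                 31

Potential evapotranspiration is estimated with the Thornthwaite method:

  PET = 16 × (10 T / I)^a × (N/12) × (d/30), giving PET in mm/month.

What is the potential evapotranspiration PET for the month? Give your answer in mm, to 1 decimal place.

10T/I = 10 × 19.0 / 79.3 = 2.3960
(10T/I)^a = 2.3960^1.765 = 4.6751
Uncorrected PET = 16 × 4.6751 = 74.802 mm
Correction = (N/12)(d/30) = (10.3/12)(31/30) = 0.8869
PET = 74.802 × 0.8869 = 66.342 mm/month

66.3 mm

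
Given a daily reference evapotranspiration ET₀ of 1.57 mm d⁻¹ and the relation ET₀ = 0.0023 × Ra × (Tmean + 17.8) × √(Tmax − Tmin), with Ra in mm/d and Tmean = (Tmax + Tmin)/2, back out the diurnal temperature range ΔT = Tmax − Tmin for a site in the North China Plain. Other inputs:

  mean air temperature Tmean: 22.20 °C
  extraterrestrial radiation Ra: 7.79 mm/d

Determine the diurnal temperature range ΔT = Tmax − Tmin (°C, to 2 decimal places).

√ΔT = ET₀ / [0.0023 × Ra × (Tmean+17.8)] = 1.57 / (0.0023 × 7.79 × 40.00) = 2.1907
ΔT = 2.1907² = 4.799 °C

4.80 °C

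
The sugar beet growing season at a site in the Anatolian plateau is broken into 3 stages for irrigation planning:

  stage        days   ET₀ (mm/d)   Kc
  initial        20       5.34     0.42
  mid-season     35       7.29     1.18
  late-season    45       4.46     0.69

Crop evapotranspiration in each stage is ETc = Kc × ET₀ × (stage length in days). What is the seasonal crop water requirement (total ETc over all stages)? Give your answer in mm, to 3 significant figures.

initial: 0.42 × 5.34 × 20 = 44.86 mm
mid-season: 1.18 × 7.29 × 35 = 301.08 mm
late-season: 0.69 × 4.46 × 45 = 138.48 mm
Seasonal total = 484.42 mm

484 mm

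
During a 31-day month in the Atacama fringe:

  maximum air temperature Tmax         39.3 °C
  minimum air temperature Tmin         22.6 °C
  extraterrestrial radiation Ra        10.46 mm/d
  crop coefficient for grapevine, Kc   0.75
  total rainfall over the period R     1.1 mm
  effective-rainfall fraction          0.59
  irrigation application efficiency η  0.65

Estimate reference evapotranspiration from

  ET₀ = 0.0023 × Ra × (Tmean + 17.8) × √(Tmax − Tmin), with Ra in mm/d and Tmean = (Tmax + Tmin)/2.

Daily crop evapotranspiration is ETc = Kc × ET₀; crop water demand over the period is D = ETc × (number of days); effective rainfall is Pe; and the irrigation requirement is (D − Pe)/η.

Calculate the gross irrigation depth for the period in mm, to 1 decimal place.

Tmean = (39.3 + 22.6)/2 = 30.95 °C
ET₀ = 0.0023 × 10.46 × (30.95 + 17.8) × √16.7 = 0.0023 × 10.46 × 48.75 × 4.0866 = 4.7929 mm/d
ETc = Kc × ET₀ = 0.75 × 4.7929 = 3.5947 mm/d
Crop demand D = ETc × 31 d = 3.5947 × 31 = 111.436 mm
Pe = 0.59 × 1.1 = 0.649 mm
D − Pe = 111.436 − 0.649 = 110.787 mm
Gross irrigation = 110.787 / 0.65 = 170.442 mm

170.4 mm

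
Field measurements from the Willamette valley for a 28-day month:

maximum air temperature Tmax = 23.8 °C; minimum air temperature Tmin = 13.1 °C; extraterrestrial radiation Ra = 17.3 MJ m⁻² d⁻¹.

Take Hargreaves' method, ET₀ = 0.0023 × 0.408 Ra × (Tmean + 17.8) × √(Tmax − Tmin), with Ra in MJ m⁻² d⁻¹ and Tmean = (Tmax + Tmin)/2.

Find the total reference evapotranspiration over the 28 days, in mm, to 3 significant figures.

53.9 mm

Tmean = (23.8 + 13.1)/2 = 18.45 °C
0.408 Ra = 0.408 × 17.3 = 7.0584 mm/d equivalent
ET₀ = 0.0023 × 7.0584 × (18.45 + 17.8) × √10.7 = 0.0023 × 7.0584 × 36.25 × 3.2711 = 1.9250 mm/d
Over 28 days: 1.9250 × 28 = 53.900 mm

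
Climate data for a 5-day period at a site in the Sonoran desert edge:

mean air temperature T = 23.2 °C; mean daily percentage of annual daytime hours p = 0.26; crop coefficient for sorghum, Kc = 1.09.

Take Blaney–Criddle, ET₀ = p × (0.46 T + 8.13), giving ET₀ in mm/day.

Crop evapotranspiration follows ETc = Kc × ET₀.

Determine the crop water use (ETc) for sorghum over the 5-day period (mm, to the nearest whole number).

ET₀ = 0.26 × (0.46 × 23.2 + 8.13) = 0.26 × 18.802 = 4.8885 mm/d
ETc = Kc × ET₀ = 1.09 × 4.8885 = 5.3285 mm/d
Over 5 days: 5.3285 × 5 = 26.643 mm

27 mm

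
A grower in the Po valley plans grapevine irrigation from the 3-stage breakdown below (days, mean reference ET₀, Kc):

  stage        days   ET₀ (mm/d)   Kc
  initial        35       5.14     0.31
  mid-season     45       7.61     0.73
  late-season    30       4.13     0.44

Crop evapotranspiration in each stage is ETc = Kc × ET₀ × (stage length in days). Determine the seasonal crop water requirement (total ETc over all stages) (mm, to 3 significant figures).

360 mm

initial: 0.31 × 5.14 × 35 = 55.77 mm
mid-season: 0.73 × 7.61 × 45 = 249.99 mm
late-season: 0.44 × 4.13 × 30 = 54.52 mm
Seasonal total = 360.28 mm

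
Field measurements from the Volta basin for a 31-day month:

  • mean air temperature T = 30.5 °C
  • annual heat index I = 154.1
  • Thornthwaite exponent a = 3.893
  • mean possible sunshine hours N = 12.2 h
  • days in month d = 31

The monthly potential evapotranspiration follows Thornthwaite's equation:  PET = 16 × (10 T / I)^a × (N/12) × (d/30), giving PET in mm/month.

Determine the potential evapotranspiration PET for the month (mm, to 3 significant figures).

10T/I = 10 × 30.5 / 154.1 = 1.9792
(10T/I)^a = 1.9792^3.893 = 14.2638
Uncorrected PET = 16 × 14.2638 = 228.221 mm
Correction = (N/12)(d/30) = (12.2/12)(31/30) = 1.0506
PET = 228.221 × 1.0506 = 239.769 mm/month

240 mm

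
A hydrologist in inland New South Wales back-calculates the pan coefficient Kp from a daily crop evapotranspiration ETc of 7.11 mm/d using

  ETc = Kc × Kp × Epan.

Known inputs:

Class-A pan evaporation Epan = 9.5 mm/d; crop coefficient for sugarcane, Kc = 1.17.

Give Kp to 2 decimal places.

0.64

ETc = Kc × Kp × Epan  ⇒  Kp = ETc / (Kc × Epan)
Kp = 7.11 / (1.17 × 9.5) = 7.11 / 11.115 = 0.6397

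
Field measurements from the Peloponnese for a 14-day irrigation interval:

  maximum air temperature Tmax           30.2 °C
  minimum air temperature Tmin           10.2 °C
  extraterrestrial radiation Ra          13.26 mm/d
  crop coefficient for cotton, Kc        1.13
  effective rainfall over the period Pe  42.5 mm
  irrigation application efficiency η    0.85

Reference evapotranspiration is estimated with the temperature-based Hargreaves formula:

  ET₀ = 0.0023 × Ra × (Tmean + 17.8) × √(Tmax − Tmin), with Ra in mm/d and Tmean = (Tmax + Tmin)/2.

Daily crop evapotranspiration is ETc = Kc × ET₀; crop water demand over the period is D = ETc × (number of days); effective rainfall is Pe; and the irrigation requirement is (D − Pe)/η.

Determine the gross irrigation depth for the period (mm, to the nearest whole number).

Tmean = (30.2 + 10.2)/2 = 20.20 °C
ET₀ = 0.0023 × 13.26 × (20.20 + 17.8) × √20.0 = 0.0023 × 13.26 × 38.00 × 4.4721 = 5.1828 mm/d
ETc = Kc × ET₀ = 1.13 × 5.1828 = 5.8566 mm/d
Crop demand D = ETc × 14 d = 5.8566 × 14 = 81.992 mm
D − Pe = 81.992 − 42.5 = 39.492 mm
Gross irrigation = 39.492 / 0.85 = 46.461 mm

46 mm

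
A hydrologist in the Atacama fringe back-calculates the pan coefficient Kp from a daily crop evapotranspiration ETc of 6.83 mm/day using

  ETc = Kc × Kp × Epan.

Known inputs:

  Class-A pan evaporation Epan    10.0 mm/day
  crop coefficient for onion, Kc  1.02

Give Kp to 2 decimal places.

0.67

ETc = Kc × Kp × Epan  ⇒  Kp = ETc / (Kc × Epan)
Kp = 6.83 / (1.02 × 10.0) = 6.83 / 10.200 = 0.6696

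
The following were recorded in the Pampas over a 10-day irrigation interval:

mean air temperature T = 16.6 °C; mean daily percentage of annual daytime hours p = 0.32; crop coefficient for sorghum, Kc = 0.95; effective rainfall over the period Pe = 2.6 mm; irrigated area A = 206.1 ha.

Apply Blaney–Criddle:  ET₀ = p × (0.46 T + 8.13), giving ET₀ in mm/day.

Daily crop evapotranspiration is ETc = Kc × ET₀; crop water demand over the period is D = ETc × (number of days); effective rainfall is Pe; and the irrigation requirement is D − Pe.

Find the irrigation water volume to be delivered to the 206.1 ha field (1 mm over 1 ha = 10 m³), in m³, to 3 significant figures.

93400 m³

ET₀ = 0.32 × (0.46 × 16.6 + 8.13) = 0.32 × 15.766 = 5.0451 mm/d
ETc = Kc × ET₀ = 0.95 × 5.0451 = 4.7928 mm/d
Crop demand D = ETc × 10 d = 4.7928 × 10 = 47.928 mm
D − Pe = 47.928 − 2.6 = 45.328 mm
Volume = 45.328 mm × 206.1 ha × 10 = 93421.0 m³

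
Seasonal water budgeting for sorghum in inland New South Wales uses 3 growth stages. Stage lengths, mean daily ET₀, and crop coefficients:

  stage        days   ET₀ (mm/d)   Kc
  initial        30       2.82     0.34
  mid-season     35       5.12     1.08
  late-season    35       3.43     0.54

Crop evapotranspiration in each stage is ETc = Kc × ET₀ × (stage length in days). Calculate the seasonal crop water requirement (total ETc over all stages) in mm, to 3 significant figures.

initial: 0.34 × 2.82 × 30 = 28.76 mm
mid-season: 1.08 × 5.12 × 35 = 193.54 mm
late-season: 0.54 × 3.43 × 35 = 64.83 mm
Seasonal total = 287.13 mm

287 mm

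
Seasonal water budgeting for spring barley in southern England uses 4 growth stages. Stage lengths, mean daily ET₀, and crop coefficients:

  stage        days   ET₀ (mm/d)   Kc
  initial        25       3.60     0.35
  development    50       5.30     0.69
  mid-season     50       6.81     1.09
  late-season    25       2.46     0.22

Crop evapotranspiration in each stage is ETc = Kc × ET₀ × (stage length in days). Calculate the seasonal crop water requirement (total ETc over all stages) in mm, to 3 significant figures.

initial: 0.35 × 3.60 × 25 = 31.50 mm
development: 0.69 × 5.30 × 50 = 182.85 mm
mid-season: 1.09 × 6.81 × 50 = 371.15 mm
late-season: 0.22 × 2.46 × 25 = 13.53 mm
Seasonal total = 599.03 mm

599 mm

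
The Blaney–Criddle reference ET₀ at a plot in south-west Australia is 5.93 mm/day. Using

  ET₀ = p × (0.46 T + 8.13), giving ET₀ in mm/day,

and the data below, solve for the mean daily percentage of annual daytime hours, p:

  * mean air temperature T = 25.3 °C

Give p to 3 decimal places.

0.300

p = ET₀ / (0.46 T + 8.13) = 5.93 / (0.46 × 25.3 + 8.13) = 5.93 / 19.768 = 0.3000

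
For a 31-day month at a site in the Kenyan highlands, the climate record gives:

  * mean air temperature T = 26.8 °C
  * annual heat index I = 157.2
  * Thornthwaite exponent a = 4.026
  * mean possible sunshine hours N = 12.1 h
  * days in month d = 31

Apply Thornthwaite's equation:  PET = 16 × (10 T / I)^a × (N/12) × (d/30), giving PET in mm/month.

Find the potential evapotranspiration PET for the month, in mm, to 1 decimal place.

10T/I = 10 × 26.8 / 157.2 = 1.7048
(10T/I)^a = 1.7048^4.026 = 8.5648
Uncorrected PET = 16 × 8.5648 = 137.037 mm
Correction = (N/12)(d/30) = (12.1/12)(31/30) = 1.0419
PET = 137.037 × 1.0419 = 142.779 mm/month

142.8 mm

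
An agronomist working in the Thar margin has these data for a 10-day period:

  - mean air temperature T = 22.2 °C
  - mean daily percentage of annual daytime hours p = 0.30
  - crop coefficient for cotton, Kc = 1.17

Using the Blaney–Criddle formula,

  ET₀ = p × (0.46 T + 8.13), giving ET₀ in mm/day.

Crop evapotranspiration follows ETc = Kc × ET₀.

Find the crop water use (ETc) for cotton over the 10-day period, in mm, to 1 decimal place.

64.4 mm

ET₀ = 0.30 × (0.46 × 22.2 + 8.13) = 0.30 × 18.342 = 5.5026 mm/d
ETc = Kc × ET₀ = 1.17 × 5.5026 = 6.4380 mm/d
Over 10 days: 6.4380 × 10 = 64.380 mm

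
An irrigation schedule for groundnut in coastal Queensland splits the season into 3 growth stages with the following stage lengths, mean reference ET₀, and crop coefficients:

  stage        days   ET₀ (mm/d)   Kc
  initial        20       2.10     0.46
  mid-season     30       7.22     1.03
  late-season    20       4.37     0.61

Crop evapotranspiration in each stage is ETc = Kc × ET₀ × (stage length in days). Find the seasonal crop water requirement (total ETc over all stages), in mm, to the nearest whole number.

initial: 0.46 × 2.10 × 20 = 19.32 mm
mid-season: 1.03 × 7.22 × 30 = 223.10 mm
late-season: 0.61 × 4.37 × 20 = 53.31 mm
Seasonal total = 295.73 mm

296 mm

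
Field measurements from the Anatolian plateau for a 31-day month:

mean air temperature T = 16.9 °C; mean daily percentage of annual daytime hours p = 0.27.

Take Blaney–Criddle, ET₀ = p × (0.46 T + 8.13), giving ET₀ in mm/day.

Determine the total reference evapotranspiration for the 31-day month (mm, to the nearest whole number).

ET₀ = 0.27 × (0.46 × 16.9 + 8.13) = 0.27 × 15.904 = 4.2941 mm/d
Monthly total = 4.2941 × 31 = 133.117 mm

133 mm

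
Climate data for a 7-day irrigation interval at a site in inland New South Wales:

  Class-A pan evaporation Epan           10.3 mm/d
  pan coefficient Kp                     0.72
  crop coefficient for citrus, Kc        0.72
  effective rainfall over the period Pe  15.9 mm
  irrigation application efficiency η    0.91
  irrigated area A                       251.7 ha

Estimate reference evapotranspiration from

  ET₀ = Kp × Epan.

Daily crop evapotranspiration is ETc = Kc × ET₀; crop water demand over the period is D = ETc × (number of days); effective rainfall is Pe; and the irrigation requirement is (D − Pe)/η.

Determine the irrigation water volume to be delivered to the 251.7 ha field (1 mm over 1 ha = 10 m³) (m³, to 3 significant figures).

ET₀ = 0.72 × 10.3 = 7.4160 mm/d
ETc = Kc × ET₀ = 0.72 × 7.4160 = 5.3395 mm/d
Crop demand D = ETc × 7 d = 5.3395 × 7 = 37.377 mm
D − Pe = 37.377 − 15.9 = 21.477 mm
Gross irrigation = 21.477 / 0.91 = 23.601 mm
Volume = 23.601 mm × 251.7 ha × 10 = 59403.7 m³

59400 m³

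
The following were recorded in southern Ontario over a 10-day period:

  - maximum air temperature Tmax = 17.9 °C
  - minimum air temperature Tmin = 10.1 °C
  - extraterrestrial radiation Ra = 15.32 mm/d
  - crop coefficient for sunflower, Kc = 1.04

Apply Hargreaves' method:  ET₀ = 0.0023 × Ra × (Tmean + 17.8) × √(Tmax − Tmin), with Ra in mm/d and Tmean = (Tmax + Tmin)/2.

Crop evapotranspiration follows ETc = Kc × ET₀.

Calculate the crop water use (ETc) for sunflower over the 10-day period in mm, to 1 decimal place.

32.5 mm

Tmean = (17.9 + 10.1)/2 = 14.00 °C
ET₀ = 0.0023 × 15.32 × (14.00 + 17.8) × √7.8 = 0.0023 × 15.32 × 31.80 × 2.7928 = 3.1293 mm/d
ETc = Kc × ET₀ = 1.04 × 3.1293 = 3.2545 mm/d
Over 10 days: 3.2545 × 10 = 32.545 mm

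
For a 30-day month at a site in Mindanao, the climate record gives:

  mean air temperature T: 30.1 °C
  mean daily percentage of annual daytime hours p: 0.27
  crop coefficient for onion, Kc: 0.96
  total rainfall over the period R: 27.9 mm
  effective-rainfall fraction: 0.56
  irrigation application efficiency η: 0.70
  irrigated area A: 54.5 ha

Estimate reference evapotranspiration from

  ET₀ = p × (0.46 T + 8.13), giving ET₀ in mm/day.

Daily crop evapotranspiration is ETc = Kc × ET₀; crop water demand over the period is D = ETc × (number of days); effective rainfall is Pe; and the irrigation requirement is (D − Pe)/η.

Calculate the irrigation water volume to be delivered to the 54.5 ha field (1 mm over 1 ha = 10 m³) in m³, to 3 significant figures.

ET₀ = 0.27 × (0.46 × 30.1 + 8.13) = 0.27 × 21.976 = 5.9335 mm/d
ETc = Kc × ET₀ = 0.96 × 5.9335 = 5.6962 mm/d
Crop demand D = ETc × 30 d = 5.6962 × 30 = 170.886 mm
Pe = 0.56 × 27.9 = 15.624 mm
D − Pe = 170.886 − 15.624 = 155.262 mm
Gross irrigation = 155.262 / 0.70 = 221.803 mm
Volume = 221.803 mm × 54.5 ha × 10 = 120882.6 m³

121000 m³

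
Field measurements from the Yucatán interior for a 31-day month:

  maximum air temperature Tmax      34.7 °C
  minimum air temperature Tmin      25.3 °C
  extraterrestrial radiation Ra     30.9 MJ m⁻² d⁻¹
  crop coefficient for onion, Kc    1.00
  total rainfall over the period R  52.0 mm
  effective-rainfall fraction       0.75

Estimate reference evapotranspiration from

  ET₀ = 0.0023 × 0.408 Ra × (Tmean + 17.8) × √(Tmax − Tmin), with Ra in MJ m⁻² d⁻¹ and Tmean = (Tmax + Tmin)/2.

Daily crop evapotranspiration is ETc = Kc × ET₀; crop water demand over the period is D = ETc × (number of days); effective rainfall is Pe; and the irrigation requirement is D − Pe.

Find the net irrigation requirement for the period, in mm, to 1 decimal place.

Tmean = (34.7 + 25.3)/2 = 30.00 °C
0.408 Ra = 0.408 × 30.9 = 12.6072 mm/d equivalent
ET₀ = 0.0023 × 12.6072 × (30.00 + 17.8) × √9.4 = 0.0023 × 12.6072 × 47.80 × 3.0659 = 4.2494 mm/d
ETc = Kc × ET₀ = 1.00 × 4.2494 = 4.2494 mm/d
Crop demand D = ETc × 31 d = 4.2494 × 31 = 131.731 mm
Pe = 0.75 × 52.0 = 39.000 mm
D − Pe = 131.731 − 39.000 = 92.731 mm

92.7 mm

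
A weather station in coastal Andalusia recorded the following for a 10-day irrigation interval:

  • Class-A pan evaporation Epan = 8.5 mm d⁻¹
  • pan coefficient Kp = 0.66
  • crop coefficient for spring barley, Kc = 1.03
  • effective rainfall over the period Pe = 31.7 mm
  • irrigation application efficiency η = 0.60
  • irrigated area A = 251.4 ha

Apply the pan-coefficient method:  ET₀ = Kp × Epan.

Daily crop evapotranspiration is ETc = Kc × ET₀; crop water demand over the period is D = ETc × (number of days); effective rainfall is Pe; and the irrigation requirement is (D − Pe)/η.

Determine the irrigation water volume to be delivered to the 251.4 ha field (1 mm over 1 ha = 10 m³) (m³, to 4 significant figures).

ET₀ = 0.66 × 8.5 = 5.6100 mm/d
ETc = Kc × ET₀ = 1.03 × 5.6100 = 5.7783 mm/d
Crop demand D = ETc × 10 d = 5.7783 × 10 = 57.783 mm
D − Pe = 57.783 − 31.7 = 26.083 mm
Gross irrigation = 26.083 / 0.60 = 43.472 mm
Volume = 43.472 mm × 251.4 ha × 10 = 109288.6 m³

109300 m³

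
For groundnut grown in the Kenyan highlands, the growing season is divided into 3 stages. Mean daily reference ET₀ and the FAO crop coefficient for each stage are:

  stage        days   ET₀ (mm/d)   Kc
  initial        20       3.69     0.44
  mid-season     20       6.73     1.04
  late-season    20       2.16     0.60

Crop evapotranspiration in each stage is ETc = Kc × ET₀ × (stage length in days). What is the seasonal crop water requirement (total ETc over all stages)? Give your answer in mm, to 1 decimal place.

198.4 mm

initial: 0.44 × 3.69 × 20 = 32.47 mm
mid-season: 1.04 × 6.73 × 20 = 139.98 mm
late-season: 0.60 × 2.16 × 20 = 25.92 mm
Seasonal total = 198.37 mm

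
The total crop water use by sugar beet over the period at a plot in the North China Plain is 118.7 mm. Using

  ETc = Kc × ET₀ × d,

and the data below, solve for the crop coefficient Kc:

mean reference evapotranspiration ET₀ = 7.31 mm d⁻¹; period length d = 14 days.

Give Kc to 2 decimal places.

1.16

ETc = Kc × ET₀ × d  ⇒  Kc = ETc / (ET₀ × d)
Kc = 118.7 / (7.31 × 14) = 118.7 / 102.34 = 1.1599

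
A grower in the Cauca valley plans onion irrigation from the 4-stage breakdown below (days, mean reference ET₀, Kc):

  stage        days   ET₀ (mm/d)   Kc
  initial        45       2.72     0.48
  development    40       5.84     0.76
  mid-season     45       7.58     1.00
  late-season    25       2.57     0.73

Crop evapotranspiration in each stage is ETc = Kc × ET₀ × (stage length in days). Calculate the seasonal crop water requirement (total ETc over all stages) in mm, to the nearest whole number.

initial: 0.48 × 2.72 × 45 = 58.75 mm
development: 0.76 × 5.84 × 40 = 177.54 mm
mid-season: 1.00 × 7.58 × 45 = 341.10 mm
late-season: 0.73 × 2.57 × 25 = 46.90 mm
Seasonal total = 624.29 mm

624 mm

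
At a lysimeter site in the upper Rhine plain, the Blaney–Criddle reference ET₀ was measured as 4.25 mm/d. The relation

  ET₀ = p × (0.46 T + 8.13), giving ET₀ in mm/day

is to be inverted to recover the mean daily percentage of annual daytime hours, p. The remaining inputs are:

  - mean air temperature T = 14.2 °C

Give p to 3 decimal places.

0.290

p = ET₀ / (0.46 T + 8.13) = 4.25 / (0.46 × 14.2 + 8.13) = 4.25 / 14.662 = 0.2899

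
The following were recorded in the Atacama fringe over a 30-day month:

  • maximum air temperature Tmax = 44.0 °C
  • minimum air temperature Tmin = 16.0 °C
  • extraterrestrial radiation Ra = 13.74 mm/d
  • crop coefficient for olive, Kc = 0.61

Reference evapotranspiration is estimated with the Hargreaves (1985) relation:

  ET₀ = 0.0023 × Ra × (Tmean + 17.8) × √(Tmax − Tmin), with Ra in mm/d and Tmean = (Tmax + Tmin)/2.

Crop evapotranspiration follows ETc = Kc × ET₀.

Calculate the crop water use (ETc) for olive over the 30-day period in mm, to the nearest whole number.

Tmean = (44.0 + 16.0)/2 = 30.00 °C
ET₀ = 0.0023 × 13.74 × (30.00 + 17.8) × √28.0 = 0.0023 × 13.74 × 47.80 × 5.2915 = 7.9932 mm/d
ETc = Kc × ET₀ = 0.61 × 7.9932 = 4.8759 mm/d
Over 30 days: 4.8759 × 30 = 146.277 mm

146 mm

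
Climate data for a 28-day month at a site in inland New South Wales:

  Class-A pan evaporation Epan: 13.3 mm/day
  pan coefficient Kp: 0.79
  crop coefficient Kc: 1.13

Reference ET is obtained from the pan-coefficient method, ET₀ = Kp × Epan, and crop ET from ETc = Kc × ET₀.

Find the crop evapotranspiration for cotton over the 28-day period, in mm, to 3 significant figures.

332 mm

ET₀ = 0.79 × 13.3 = 10.5070 mm/d
ETc = Kc × ET₀ = 1.13 × 10.5070 = 11.8729 mm/d
Over 28 days: 11.8729 × 28 = 332.441 mm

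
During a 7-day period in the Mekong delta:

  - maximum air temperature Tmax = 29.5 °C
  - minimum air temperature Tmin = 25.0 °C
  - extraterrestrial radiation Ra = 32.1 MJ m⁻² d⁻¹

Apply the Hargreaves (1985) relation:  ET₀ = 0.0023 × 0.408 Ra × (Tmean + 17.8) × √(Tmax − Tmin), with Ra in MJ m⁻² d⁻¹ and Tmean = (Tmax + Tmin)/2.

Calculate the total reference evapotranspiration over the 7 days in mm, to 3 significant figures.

Tmean = (29.5 + 25.0)/2 = 27.25 °C
0.408 Ra = 0.408 × 32.1 = 13.0968 mm/d equivalent
ET₀ = 0.0023 × 13.0968 × (27.25 + 17.8) × √4.5 = 0.0023 × 13.0968 × 45.05 × 2.1213 = 2.8787 mm/d
Over 7 days: 2.8787 × 7 = 20.151 mm

20.2 mm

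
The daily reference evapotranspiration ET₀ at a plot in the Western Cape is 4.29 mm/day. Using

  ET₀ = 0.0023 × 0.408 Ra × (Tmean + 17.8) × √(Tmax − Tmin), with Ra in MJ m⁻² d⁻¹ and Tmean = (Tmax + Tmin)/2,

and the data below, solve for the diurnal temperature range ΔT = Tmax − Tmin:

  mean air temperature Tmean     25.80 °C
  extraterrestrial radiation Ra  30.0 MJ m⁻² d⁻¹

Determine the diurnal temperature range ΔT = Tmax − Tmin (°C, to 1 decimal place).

√ΔT = ET₀ / [0.0023 × 0.408 × Ra × (Tmean+17.8)] = 4.29 / (0.0023 × 12.2400 × 43.60) = 3.4951
ΔT = 3.4951² = 12.216 °C

12.2 °C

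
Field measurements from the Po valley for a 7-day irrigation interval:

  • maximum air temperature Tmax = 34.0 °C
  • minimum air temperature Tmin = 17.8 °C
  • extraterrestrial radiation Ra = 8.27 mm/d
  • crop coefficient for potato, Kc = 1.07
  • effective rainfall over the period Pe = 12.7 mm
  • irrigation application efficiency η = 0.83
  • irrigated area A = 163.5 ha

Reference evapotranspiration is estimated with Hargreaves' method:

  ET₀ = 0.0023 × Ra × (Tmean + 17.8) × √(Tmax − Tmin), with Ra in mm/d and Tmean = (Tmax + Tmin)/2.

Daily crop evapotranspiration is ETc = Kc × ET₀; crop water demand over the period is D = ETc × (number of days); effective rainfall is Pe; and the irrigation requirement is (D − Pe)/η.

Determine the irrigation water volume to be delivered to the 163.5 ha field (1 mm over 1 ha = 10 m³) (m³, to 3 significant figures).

Tmean = (34.0 + 17.8)/2 = 25.90 °C
ET₀ = 0.0023 × 8.27 × (25.90 + 17.8) × √16.2 = 0.0023 × 8.27 × 43.70 × 4.0249 = 3.3456 mm/d
ETc = Kc × ET₀ = 1.07 × 3.3456 = 3.5798 mm/d
Crop demand D = ETc × 7 d = 3.5798 × 7 = 25.059 mm
D − Pe = 25.059 − 12.7 = 12.359 mm
Gross irrigation = 12.359 / 0.83 = 14.890 mm
Volume = 14.890 mm × 163.5 ha × 10 = 24345.2 m³

24300 m³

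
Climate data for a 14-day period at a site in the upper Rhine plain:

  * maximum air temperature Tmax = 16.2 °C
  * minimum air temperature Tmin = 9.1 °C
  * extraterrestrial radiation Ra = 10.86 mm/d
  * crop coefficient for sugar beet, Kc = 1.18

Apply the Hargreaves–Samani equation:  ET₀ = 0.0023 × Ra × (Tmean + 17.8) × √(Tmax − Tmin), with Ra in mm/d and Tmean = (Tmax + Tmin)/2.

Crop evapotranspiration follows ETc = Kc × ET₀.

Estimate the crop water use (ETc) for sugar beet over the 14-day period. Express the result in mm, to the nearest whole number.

33 mm

Tmean = (16.2 + 9.1)/2 = 12.65 °C
ET₀ = 0.0023 × 10.86 × (12.65 + 17.8) × √7.1 = 0.0023 × 10.86 × 30.45 × 2.6646 = 2.0266 mm/d
ETc = Kc × ET₀ = 1.18 × 2.0266 = 2.3914 mm/d
Over 14 days: 2.3914 × 14 = 33.480 mm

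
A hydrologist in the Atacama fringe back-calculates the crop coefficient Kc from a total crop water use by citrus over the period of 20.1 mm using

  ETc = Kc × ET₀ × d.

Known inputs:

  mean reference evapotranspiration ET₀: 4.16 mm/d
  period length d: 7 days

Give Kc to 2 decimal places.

0.69

ETc = Kc × ET₀ × d  ⇒  Kc = ETc / (ET₀ × d)
Kc = 20.1 / (4.16 × 7) = 20.1 / 29.12 = 0.6902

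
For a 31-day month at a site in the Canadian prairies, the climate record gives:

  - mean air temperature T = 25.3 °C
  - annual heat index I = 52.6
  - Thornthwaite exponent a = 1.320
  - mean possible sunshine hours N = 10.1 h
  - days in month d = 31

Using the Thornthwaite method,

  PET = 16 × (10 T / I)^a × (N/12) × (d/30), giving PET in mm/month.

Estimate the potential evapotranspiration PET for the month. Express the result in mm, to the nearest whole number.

10T/I = 10 × 25.3 / 52.6 = 4.8099
(10T/I)^a = 4.8099^1.320 = 7.9510
Uncorrected PET = 16 × 7.9510 = 127.216 mm
Correction = (N/12)(d/30) = (10.1/12)(31/30) = 0.8697
PET = 127.216 × 0.8697 = 110.640 mm/month

111 mm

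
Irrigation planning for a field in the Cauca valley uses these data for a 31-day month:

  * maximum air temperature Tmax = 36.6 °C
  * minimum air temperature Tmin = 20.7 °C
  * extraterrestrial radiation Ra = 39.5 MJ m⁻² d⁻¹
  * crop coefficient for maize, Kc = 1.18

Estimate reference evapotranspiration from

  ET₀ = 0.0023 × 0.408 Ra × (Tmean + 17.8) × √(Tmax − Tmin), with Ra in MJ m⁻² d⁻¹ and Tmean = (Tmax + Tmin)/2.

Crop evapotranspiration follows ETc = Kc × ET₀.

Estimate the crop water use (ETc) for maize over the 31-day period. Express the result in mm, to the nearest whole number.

Tmean = (36.6 + 20.7)/2 = 28.65 °C
0.408 Ra = 0.408 × 39.5 = 16.1160 mm/d equivalent
ET₀ = 0.0023 × 16.1160 × (28.65 + 17.8) × √15.9 = 0.0023 × 16.1160 × 46.45 × 3.9875 = 6.8655 mm/d
ETc = Kc × ET₀ = 1.18 × 6.8655 = 8.1013 mm/d
Over 31 days: 8.1013 × 31 = 251.140 mm

251 mm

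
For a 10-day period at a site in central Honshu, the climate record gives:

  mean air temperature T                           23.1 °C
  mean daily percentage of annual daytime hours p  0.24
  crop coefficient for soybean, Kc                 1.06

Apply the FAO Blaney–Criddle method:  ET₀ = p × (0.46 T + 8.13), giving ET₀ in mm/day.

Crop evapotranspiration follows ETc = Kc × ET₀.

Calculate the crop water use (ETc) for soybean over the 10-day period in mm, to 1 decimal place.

47.7 mm

ET₀ = 0.24 × (0.46 × 23.1 + 8.13) = 0.24 × 18.756 = 4.5014 mm/d
ETc = Kc × ET₀ = 1.06 × 4.5014 = 4.7715 mm/d
Over 10 days: 4.7715 × 10 = 47.715 mm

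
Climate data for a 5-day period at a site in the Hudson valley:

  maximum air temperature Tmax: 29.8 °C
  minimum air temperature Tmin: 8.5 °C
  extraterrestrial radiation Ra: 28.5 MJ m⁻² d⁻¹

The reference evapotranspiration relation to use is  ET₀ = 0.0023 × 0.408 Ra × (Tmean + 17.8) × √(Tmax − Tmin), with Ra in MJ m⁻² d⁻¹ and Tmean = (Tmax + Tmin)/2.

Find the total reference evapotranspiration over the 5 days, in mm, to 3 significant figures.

22.8 mm

Tmean = (29.8 + 8.5)/2 = 19.15 °C
0.408 Ra = 0.408 × 28.5 = 11.6280 mm/d equivalent
ET₀ = 0.0023 × 11.6280 × (19.15 + 17.8) × √21.3 = 0.0023 × 11.6280 × 36.95 × 4.6152 = 4.5608 mm/d
Over 5 days: 4.5608 × 5 = 22.804 mm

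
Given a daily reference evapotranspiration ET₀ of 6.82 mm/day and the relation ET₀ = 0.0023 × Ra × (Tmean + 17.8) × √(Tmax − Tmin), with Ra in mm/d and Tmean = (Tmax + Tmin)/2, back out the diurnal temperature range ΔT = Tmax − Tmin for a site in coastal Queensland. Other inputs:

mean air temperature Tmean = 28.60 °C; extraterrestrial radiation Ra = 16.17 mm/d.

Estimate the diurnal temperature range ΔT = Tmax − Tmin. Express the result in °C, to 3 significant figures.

√ΔT = ET₀ / [0.0023 × Ra × (Tmean+17.8)] = 6.82 / (0.0023 × 16.17 × 46.40) = 3.9521
ΔT = 3.9521² = 15.619 °C

15.6 °C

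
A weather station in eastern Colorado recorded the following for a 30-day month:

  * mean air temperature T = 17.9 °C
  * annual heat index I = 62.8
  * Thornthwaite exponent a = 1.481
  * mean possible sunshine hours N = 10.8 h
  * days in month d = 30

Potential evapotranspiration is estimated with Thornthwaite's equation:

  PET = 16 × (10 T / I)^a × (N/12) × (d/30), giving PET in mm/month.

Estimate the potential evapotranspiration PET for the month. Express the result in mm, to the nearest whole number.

10T/I = 10 × 17.9 / 62.8 = 2.8503
(10T/I)^a = 2.8503^1.481 = 4.7173
Uncorrected PET = 16 × 4.7173 = 75.477 mm
Correction = (N/12)(d/30) = (10.8/12)(30/30) = 0.9000
PET = 75.477 × 0.9000 = 67.929 mm/month

68 mm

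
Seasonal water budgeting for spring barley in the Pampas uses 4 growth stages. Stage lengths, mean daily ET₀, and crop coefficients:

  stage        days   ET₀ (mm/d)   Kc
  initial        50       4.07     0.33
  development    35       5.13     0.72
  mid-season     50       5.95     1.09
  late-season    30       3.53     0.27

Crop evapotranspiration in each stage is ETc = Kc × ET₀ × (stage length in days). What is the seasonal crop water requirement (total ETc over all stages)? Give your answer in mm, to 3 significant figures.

initial: 0.33 × 4.07 × 50 = 67.16 mm
development: 0.72 × 5.13 × 35 = 129.28 mm
mid-season: 1.09 × 5.95 × 50 = 324.28 mm
late-season: 0.27 × 3.53 × 30 = 28.59 mm
Seasonal total = 549.31 mm

549 mm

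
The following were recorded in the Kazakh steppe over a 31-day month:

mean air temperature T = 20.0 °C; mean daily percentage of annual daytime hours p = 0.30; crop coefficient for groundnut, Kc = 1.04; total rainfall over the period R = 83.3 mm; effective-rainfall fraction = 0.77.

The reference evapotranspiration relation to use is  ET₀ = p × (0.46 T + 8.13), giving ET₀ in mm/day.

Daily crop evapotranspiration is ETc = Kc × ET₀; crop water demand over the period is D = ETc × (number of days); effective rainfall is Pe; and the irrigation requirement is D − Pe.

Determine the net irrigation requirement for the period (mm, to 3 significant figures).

ET₀ = 0.30 × (0.46 × 20.0 + 8.13) = 0.30 × 17.330 = 5.1990 mm/d
ETc = Kc × ET₀ = 1.04 × 5.1990 = 5.4070 mm/d
Crop demand D = ETc × 31 d = 5.4070 × 31 = 167.617 mm
Pe = 0.77 × 83.3 = 64.141 mm
D − Pe = 167.617 − 64.141 = 103.476 mm

103 mm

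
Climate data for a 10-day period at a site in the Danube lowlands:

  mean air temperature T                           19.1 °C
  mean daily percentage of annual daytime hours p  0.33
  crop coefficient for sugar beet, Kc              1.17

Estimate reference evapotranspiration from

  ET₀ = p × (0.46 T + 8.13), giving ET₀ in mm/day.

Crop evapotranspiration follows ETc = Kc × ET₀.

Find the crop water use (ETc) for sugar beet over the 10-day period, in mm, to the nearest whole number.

ET₀ = 0.33 × (0.46 × 19.1 + 8.13) = 0.33 × 16.916 = 5.5823 mm/d
ETc = Kc × ET₀ = 1.17 × 5.5823 = 6.5313 mm/d
Over 10 days: 6.5313 × 10 = 65.313 mm

65 mm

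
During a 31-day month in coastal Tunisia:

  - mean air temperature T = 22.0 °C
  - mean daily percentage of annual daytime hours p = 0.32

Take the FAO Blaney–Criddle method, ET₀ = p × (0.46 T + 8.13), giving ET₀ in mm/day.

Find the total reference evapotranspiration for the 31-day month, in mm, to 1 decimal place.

ET₀ = 0.32 × (0.46 × 22.0 + 8.13) = 0.32 × 18.250 = 5.8400 mm/d
Monthly total = 5.8400 × 31 = 181.040 mm

181.0 mm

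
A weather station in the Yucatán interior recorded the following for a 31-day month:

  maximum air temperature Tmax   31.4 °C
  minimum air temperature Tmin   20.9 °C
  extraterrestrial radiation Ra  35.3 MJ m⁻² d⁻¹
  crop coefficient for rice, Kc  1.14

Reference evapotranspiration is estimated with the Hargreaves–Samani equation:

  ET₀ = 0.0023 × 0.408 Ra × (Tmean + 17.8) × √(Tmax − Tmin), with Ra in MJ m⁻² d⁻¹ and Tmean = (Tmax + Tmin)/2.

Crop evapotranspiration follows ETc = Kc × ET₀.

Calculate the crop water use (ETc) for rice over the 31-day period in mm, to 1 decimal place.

166.7 mm

Tmean = (31.4 + 20.9)/2 = 26.15 °C
0.408 Ra = 0.408 × 35.3 = 14.4024 mm/d equivalent
ET₀ = 0.0023 × 14.4024 × (26.15 + 17.8) × √10.5 = 0.0023 × 14.4024 × 43.95 × 3.2404 = 4.7176 mm/d
ETc = Kc × ET₀ = 1.14 × 4.7176 = 5.3781 mm/d
Over 31 days: 5.3781 × 31 = 166.721 mm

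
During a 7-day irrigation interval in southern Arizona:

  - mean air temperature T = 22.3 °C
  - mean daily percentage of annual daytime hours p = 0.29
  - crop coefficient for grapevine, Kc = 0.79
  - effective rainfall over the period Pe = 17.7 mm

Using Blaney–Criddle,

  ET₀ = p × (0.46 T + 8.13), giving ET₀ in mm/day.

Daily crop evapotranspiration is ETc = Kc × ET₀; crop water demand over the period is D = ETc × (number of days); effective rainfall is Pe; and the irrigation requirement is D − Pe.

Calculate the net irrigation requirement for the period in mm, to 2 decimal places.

ET₀ = 0.29 × (0.46 × 22.3 + 8.13) = 0.29 × 18.388 = 5.3325 mm/d
ETc = Kc × ET₀ = 0.79 × 5.3325 = 4.2127 mm/d
Crop demand D = ETc × 7 d = 4.2127 × 7 = 29.489 mm
D − Pe = 29.489 − 17.7 = 11.789 mm

11.79 mm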